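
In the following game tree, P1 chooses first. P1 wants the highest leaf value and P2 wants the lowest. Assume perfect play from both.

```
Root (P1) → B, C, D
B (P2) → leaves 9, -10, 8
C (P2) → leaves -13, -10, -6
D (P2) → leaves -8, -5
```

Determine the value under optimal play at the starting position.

-8

B (P2): min(9, -10, 8) = -10
C (P2): min(-13, -10, -6) = -13
D (P2): min(-8, -5) = -8
Root (P1): max(-10, -13, -8) = -8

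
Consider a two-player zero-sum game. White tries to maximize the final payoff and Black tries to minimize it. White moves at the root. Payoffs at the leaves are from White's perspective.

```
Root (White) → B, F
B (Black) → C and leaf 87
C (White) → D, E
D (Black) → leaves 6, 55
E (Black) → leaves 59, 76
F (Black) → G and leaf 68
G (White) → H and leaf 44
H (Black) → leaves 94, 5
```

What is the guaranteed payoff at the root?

D (Black): min(6, 55) = 6
E (Black): min(59, 76) = 59
C (White): max(6, 59) = 59
B (Black): min(59, 87) = 59
H (Black): min(94, 5) = 5
G (White): max(5, 44) = 44
F (Black): min(44, 68) = 44
Root (White): max(59, 44) = 59

59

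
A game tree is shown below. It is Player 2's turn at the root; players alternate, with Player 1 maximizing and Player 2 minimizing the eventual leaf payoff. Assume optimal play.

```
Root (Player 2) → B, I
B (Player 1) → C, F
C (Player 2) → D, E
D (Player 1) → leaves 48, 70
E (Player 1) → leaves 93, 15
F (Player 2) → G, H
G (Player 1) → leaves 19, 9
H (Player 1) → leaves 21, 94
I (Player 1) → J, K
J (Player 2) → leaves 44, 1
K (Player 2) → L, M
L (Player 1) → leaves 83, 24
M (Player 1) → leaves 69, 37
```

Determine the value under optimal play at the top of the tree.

69

D (Player 1): max(48, 70) = 70
E (Player 1): max(93, 15) = 93
C (Player 2): min(70, 93) = 70
G (Player 1): max(19, 9) = 19
H (Player 1): max(21, 94) = 94
F (Player 2): min(19, 94) = 19
B (Player 1): max(70, 19) = 70
J (Player 2): min(44, 1) = 1
L (Player 1): max(83, 24) = 83
M (Player 1): max(69, 37) = 69
K (Player 2): min(83, 69) = 69
I (Player 1): max(1, 69) = 69
Root (Player 2): min(70, 69) = 69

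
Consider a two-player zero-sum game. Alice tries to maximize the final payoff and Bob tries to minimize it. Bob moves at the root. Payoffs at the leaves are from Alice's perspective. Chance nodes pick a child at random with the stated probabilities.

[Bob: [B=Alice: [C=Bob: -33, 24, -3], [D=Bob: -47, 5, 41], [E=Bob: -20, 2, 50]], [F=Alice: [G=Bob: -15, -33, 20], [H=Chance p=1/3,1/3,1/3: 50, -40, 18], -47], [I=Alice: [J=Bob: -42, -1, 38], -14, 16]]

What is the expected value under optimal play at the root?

-20

C (Bob): min(-33, 24, -3) = -33
D (Bob): min(-47, 5, 41) = -47
E (Bob): min(-20, 2, 50) = -20
B (Alice): max(-33, -47, -20) = -20
G (Bob): min(-15, -33, 20) = -33
H (Chance): 1/3·50 + 1/3·-40 + 1/3·18 = 9.33
F (Alice): max(-33, 9.33, -47) = 9.33
J (Bob): min(-42, -1, 38) = -42
I (Alice): max(-42, -14, 16) = 16
Root (Bob): min(-20, 9.33, 16) = -20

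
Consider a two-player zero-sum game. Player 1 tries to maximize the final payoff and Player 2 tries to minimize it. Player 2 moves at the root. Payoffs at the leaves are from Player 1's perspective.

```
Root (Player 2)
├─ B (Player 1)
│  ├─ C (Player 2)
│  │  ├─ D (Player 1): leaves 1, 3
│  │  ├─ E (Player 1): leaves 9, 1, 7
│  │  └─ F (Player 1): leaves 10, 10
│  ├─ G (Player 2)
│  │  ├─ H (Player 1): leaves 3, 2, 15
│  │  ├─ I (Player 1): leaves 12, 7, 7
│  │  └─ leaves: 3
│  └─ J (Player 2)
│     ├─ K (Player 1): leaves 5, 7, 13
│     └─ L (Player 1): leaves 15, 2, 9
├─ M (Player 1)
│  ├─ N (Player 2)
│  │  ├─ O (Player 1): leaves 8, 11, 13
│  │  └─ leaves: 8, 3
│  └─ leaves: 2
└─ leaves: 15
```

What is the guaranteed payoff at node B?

13

D: max(1, 3) = 3
E: max(9, 1, 7) = 9
F: max(10, 10) = 10
C: min(3, 9, 10) = 3
H: max(3, 2, 15) = 15
I: max(12, 7, 7) = 12
G: min(15, 12, 3) = 3
K: max(5, 7, 13) = 13
L: max(15, 2, 9) = 15
J: min(13, 15) = 13
B: max(3, 3, 13) = 13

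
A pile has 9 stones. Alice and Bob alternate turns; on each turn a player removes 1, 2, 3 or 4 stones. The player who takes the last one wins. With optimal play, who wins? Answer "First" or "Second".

First

i:   0  1  2  3  4  5  6  7  8  9
     L  W  W  W  W  L  W  W  W  W
Position 9 is W, so the first player wins.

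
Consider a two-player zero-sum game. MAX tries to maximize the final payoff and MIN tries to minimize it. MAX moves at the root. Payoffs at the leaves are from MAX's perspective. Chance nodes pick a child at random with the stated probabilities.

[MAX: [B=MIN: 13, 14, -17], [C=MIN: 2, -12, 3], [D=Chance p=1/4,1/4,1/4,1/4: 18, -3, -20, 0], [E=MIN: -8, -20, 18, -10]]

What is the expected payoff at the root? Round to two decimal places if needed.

B (MIN): min(13, 14, -17) = -17
C (MIN): min(2, -12, 3) = -12
D (Chance): 1/4·18 + 1/4·-3 + 1/4·-20 + 1/4·0 = -1.25
E (MIN): min(-8, -20, 18, -10) = -20
Root (MAX): max(-17, -12, -1.25, -20) = -1.25

-1.25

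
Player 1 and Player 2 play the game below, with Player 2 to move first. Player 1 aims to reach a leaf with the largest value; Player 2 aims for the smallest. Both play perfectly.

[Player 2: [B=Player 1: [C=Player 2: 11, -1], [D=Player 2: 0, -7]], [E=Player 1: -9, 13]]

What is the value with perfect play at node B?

-1

C: min(11, -1) = -1
D: min(0, -7) = -7
B: max(-1, -7) = -1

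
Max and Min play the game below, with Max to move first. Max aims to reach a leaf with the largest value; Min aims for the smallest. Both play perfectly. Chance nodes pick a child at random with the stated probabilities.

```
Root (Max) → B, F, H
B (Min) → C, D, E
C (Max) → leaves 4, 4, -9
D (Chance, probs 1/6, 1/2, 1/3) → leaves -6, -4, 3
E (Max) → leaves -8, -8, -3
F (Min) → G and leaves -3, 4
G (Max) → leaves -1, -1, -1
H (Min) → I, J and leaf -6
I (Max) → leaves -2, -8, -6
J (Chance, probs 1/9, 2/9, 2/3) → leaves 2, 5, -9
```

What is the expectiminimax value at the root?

C (Max): max(4, 4, -9) = 4
D (Chance): 1/6·-6 + 1/2·-4 + 1/3·3 = -2
E (Max): max(-8, -8, -3) = -3
B (Min): min(4, -2, -3) = -3
G (Max): max(-1, -1, -1) = -1
F (Min): min(-1, -3, 4) = -3
I (Max): max(-2, -8, -6) = -2
J (Chance): 1/9·2 + 2/9·5 + 2/3·-9 = -4.67
H (Min): min(-2, -4.67, -6) = -6
Root (Max): max(-3, -3, -6) = -3

-3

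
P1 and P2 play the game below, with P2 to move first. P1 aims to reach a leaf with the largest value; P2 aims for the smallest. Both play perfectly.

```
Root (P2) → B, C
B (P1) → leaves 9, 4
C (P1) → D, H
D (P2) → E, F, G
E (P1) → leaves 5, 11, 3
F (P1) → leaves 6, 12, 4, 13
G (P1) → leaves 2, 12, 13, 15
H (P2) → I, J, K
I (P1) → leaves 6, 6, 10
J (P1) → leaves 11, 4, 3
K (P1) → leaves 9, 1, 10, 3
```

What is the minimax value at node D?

11

E: max(5, 11, 3) = 11
F: max(6, 12, 4, 13) = 13
G: max(2, 12, 13, 15) = 15
D: min(11, 13, 15) = 11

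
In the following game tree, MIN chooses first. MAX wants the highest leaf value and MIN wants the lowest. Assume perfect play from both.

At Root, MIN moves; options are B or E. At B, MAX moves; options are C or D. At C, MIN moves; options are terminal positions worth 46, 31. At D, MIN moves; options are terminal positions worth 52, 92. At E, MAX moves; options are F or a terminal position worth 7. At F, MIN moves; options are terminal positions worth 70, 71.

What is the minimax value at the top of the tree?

52

C (MIN): min(46, 31) = 31
D (MIN): min(52, 92) = 52
B (MAX): max(31, 52) = 52
F (MIN): min(70, 71) = 70
E (MAX): max(70, 7) = 70
Root (MIN): min(52, 70) = 52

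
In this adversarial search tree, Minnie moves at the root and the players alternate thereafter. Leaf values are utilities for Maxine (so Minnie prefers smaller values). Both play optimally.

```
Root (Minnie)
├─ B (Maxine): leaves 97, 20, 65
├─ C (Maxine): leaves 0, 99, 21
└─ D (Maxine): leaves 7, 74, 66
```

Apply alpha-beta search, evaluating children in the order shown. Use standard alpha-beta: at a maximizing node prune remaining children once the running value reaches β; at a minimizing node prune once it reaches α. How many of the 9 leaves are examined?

8

B [α=-∞,β=+∞]: v=97
C [α=-∞,β=97]: v=99 after child 2 ≥ β → β-cutoff, skip 1
D [α=-∞,β=97]: v=74
Root [α=-∞,β=+∞]: v=74
Leaves evaluated: 8 of 9.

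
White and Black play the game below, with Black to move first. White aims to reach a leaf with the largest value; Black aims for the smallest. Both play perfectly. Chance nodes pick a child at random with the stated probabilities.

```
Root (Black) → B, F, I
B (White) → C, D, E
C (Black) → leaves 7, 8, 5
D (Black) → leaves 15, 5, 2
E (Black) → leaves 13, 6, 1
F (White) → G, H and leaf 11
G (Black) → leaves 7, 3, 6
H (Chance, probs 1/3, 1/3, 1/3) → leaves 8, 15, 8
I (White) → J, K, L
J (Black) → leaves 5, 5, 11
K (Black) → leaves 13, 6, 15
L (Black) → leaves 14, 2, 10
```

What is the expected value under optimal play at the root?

5

C (Black): min(7, 8, 5) = 5
D (Black): min(15, 5, 2) = 2
E (Black): min(13, 6, 1) = 1
B (White): max(5, 2, 1) = 5
G (Black): min(7, 3, 6) = 3
H (Chance): 1/3·8 + 1/3·15 + 1/3·8 = 10.33
F (White): max(3, 10.33, 11) = 11
J (Black): min(5, 5, 11) = 5
K (Black): min(13, 6, 15) = 6
L (Black): min(14, 2, 10) = 2
I (White): max(5, 6, 2) = 6
Root (Black): min(5, 11, 6) = 5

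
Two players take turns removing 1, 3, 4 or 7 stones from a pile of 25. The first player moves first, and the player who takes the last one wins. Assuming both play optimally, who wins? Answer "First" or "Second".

First

W/L table (W = player to move can force a win):
i:   0  1  2  3  4  5  6  7  8  9 10 11 12 13 14 15 16 17 18 19 20 21 22 23 24 25
     L  W  L  W  W  W  W  W  L  W  L  W  W  W  W  W  L  W  L  W  W  W  W  W  L  W
Position 25 is W, so the first player wins.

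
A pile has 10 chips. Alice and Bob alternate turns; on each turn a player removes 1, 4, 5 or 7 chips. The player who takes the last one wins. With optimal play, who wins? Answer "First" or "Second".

Second

Compute winning (W) and losing (L) positions by backward induction:
i:   0  1  2  3  4  5  6  7  8  9 10
     L  W  L  W  W  W  W  W  L  W  L
Position 10 is L, so the second player wins.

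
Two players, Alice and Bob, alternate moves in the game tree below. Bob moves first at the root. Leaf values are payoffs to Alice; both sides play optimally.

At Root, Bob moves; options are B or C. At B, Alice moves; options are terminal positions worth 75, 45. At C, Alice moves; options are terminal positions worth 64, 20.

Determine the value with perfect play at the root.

64

B (Alice): max(75, 45) = 75
C (Alice): max(64, 20) = 64
Root (Bob): min(75, 64) = 64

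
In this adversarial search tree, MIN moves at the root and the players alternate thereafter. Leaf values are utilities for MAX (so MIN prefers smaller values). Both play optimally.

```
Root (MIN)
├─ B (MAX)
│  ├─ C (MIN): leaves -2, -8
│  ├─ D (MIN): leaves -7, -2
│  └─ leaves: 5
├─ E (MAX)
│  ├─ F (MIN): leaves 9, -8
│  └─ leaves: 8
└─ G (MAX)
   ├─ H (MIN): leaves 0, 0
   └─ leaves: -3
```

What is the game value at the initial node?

C (MIN): min(-2, -8) = -8
D (MIN): min(-7, -2) = -7
B (MAX): max(-8, -7, 5) = 5
F (MIN): min(9, -8) = -8
E (MAX): max(-8, 8) = 8
H (MIN): min(0, 0) = 0
G (MAX): max(0, -3) = 0
Root (MIN): min(5, 8, 0) = 0

0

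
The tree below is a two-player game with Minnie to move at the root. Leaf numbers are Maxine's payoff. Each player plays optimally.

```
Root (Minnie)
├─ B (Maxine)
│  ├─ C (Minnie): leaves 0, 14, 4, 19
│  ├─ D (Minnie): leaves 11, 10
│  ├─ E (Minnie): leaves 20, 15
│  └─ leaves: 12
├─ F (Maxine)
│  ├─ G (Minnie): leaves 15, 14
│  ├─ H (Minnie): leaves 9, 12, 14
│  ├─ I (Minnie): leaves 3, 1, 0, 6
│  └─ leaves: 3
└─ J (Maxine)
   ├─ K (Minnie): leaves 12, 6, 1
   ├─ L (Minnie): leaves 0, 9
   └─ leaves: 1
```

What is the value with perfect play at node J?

K: min(12, 6, 1) = 1
L: min(0, 9) = 0
J: max(1, 0, 1) = 1

1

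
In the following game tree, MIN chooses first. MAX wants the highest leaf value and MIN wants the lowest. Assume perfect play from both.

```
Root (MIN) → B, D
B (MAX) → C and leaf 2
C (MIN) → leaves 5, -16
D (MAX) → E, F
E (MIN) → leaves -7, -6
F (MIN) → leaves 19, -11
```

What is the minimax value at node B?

C: min(5, -16) = -16
B: max(-16, 2) = 2

2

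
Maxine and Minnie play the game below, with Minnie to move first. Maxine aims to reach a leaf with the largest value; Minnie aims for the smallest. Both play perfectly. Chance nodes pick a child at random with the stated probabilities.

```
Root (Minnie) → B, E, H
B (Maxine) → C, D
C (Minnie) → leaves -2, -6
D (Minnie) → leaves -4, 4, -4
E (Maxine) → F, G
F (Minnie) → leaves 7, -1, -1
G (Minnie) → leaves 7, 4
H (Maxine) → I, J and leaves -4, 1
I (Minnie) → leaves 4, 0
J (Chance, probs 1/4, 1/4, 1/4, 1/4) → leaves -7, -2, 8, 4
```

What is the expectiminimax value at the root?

-4

C (Minnie): min(-2, -6) = -6
D (Minnie): min(-4, 4, -4) = -4
B (Maxine): max(-6, -4) = -4
F (Minnie): min(7, -1, -1) = -1
G (Minnie): min(7, 4) = 4
E (Maxine): max(-1, 4) = 4
I (Minnie): min(4, 0) = 0
J (Chance): 1/4·-7 + 1/4·-2 + 1/4·8 + 1/4·4 = 0.75
H (Maxine): max(0, 0.75, -4, 1) = 1
Root (Minnie): min(-4, 4, 1) = -4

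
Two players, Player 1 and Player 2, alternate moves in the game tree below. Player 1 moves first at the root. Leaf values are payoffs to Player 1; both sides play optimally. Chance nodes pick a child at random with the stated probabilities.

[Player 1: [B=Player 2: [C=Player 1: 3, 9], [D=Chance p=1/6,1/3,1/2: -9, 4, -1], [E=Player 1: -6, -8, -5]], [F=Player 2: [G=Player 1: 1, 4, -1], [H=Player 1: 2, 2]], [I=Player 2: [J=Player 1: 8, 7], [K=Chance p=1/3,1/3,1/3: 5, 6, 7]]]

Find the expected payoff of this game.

C (Player 1): max(3, 9) = 9
D (Chance): 1/6·-9 + 1/3·4 + 1/2·-1 = -0.67
E (Player 1): max(-6, -8, -5) = -5
B (Player 2): min(9, -0.67, -5) = -5
G (Player 1): max(1, 4, -1) = 4
H (Player 1): max(2, 2) = 2
F (Player 2): min(4, 2) = 2
J (Player 1): max(8, 7) = 8
K (Chance): 1/3·5 + 1/3·6 + 1/3·7 = 6
I (Player 2): min(8, 6) = 6
Root (Player 1): max(-5, 2, 6) = 6

6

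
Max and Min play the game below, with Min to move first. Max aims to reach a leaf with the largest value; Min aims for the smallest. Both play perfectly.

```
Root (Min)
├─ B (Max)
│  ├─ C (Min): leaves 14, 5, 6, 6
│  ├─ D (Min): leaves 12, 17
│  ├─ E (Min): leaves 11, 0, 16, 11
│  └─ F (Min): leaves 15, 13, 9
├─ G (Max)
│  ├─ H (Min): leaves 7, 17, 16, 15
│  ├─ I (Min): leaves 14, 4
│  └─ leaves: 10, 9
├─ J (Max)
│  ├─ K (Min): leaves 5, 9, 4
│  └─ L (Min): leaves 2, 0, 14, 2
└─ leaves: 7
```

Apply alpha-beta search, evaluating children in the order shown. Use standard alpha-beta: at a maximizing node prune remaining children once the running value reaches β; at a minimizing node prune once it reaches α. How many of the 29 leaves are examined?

23

C [α=-∞,β=+∞]: v=5
D [α=5,β=+∞]: v=12
E [α=12,β=+∞]: v=11 after child 1 ≤ α → α-cutoff, skip 3
F [α=12,β=+∞]: v=9
B [α=-∞,β=+∞]: v=12
H [α=-∞,β=12]: v=7
I [α=7,β=12]: v=4
G [α=-∞,β=12]: v=10
K [α=-∞,β=10]: v=4
L [α=4,β=10]: v=2 after child 1 ≤ α → α-cutoff, skip 3
J [α=-∞,β=10]: v=4
Root [α=-∞,β=+∞]: v=4
Leaves evaluated: 23 of 29.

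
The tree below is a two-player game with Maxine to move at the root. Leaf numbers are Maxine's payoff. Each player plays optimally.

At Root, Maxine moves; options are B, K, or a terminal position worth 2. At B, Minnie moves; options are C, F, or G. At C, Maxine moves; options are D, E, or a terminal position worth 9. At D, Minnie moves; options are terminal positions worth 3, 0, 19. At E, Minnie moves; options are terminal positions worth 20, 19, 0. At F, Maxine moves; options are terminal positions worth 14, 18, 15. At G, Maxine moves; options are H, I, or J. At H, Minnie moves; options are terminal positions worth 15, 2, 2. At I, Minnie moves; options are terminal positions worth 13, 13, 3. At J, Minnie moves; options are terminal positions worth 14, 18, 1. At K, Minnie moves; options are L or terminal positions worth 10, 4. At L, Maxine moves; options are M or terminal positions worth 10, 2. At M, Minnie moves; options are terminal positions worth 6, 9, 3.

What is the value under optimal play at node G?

3

H: min(15, 2, 2) = 2
I: min(13, 13, 3) = 3
J: min(14, 18, 1) = 1
G: max(2, 3, 1) = 3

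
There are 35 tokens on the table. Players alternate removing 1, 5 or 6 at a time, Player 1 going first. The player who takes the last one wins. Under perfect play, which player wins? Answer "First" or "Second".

Second

i:   0  1  2  3  4  5  6  7  8  9 10 11 12 13 14 15 16 17 18 19 20 21 22 23 24 25 26 27 28 29 30 31 32 33 34 35
     L  W  L  W  L  W  W  W  W  W  W  L  W  L  W  L  W  W  W  W  W  W  L  W  L  W  L  W  W  W  W  W  W  L  W  L
Position 35 is L, so the second player wins.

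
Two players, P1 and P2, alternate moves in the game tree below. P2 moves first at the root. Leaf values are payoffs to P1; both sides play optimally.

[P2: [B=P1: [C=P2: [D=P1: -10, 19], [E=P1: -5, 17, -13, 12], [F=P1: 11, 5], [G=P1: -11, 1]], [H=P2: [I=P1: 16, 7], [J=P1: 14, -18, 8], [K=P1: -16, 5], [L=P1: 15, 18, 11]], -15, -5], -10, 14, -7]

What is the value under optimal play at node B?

D: max(-10, 19) = 19
E: max(-5, 17, -13, 12) = 17
F: max(11, 5) = 11
G: max(-11, 1) = 1
C: min(19, 17, 11, 1) = 1
I: max(16, 7) = 16
J: max(14, -18, 8) = 14
K: max(-16, 5) = 5
L: max(15, 18, 11) = 18
H: min(16, 14, 5, 18) = 5
B: max(1, 5, -15, -5) = 5

5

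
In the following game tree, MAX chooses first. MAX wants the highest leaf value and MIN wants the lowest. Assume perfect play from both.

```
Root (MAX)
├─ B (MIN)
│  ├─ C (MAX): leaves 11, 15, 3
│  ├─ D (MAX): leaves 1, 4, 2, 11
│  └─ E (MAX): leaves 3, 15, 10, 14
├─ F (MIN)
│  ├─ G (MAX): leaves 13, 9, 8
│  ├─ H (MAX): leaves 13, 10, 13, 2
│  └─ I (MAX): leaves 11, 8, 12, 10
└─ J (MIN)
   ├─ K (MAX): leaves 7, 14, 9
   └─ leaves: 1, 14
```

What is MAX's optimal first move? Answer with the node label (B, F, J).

C (MAX): max(11, 15, 3) = 15
D (MAX): max(1, 4, 2, 11) = 11
E (MAX): max(3, 15, 10, 14) = 15
B (MIN): min(15, 11, 15) = 11
G (MAX): max(13, 9, 8) = 13
H (MAX): max(13, 10, 13, 2) = 13
I (MAX): max(11, 8, 12, 10) = 12
F (MIN): min(13, 13, 12) = 12
K (MAX): max(7, 14, 9) = 14
J (MIN): min(14, 1, 14) = 1
Root (MAX): max(11, 12, 1) = 12
MAX picks the child with the highest value: F (value 12).

F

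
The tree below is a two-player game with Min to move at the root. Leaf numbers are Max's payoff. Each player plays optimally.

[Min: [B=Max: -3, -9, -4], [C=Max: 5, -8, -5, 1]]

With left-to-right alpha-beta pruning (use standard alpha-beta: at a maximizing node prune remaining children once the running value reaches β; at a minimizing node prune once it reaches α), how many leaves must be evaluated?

B [α=-∞,β=+∞]: v=-3
C [α=-∞,β=-3]: v=5 after child 1 ≥ β → β-cutoff, skip 3
Root [α=-∞,β=+∞]: v=-3
Leaves evaluated: 4 of 7.

4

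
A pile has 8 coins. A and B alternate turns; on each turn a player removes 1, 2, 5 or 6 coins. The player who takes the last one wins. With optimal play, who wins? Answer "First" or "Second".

Mark each pile size as W (mover wins) or L (mover loses):
i:   0  1  2  3  4  5  6  7  8
     L  W  W  L  W  W  W  L  W
Position 8 is W, so the first player wins.

First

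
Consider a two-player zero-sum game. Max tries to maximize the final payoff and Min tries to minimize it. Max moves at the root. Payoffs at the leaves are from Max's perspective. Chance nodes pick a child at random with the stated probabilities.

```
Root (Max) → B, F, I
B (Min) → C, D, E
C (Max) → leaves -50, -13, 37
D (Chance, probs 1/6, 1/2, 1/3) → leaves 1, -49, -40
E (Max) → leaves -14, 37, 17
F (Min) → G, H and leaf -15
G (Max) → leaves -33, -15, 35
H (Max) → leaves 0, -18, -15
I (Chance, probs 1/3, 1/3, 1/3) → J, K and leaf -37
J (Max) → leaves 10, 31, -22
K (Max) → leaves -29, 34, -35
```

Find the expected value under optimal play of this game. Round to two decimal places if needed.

9.33

C (Max): max(-50, -13, 37) = 37
D (Chance): 1/6·1 + 1/2·-49 + 1/3·-40 = -37.67
E (Max): max(-14, 37, 17) = 37
B (Min): min(37, -37.67, 37) = -37.67
G (Max): max(-33, -15, 35) = 35
H (Max): max(0, -18, -15) = 0
F (Min): min(35, 0, -15) = -15
J (Max): max(10, 31, -22) = 31
K (Max): max(-29, 34, -35) = 34
I (Chance): 1/3·31 + 1/3·34 + 1/3·-37 = 9.33
Root (Max): max(-37.67, -15, 9.33) = 9.33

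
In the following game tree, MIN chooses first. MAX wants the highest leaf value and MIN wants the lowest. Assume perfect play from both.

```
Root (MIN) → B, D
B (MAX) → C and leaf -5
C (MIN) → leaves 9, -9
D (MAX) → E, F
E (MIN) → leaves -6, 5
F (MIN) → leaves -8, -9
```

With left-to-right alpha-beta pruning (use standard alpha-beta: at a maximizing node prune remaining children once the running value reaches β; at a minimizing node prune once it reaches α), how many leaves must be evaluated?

6

C [α=-∞,β=+∞]: v=-9
B [α=-∞,β=+∞]: v=-5
E [α=-∞,β=-5]: v=-6
F [α=-6,β=-5]: v=-8 after child 1 ≤ α → α-cutoff, skip 1
D [α=-∞,β=-5]: v=-6
Root [α=-∞,β=+∞]: v=-6
Leaves evaluated: 6 of 7.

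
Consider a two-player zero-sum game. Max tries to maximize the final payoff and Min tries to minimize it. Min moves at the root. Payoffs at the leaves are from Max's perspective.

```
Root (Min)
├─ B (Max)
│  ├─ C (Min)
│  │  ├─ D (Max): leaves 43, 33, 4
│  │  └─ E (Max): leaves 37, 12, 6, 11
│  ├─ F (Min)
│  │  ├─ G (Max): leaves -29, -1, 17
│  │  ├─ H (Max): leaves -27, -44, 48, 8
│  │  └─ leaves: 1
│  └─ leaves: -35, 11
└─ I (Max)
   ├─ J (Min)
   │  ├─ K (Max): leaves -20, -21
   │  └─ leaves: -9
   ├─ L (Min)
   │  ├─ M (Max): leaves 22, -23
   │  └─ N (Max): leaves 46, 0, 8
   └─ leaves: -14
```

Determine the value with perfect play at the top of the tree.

22

D (Max): max(43, 33, 4) = 43
E (Max): max(37, 12, 6, 11) = 37
C (Min): min(43, 37) = 37
G (Max): max(-29, -1, 17) = 17
H (Max): max(-27, -44, 48, 8) = 48
F (Min): min(17, 48, 1) = 1
B (Max): max(37, 1, -35, 11) = 37
K (Max): max(-20, -21) = -20
J (Min): min(-20, -9) = -20
M (Max): max(22, -23) = 22
N (Max): max(46, 0, 8) = 46
L (Min): min(22, 46) = 22
I (Max): max(-20, 22, -14) = 22
Root (Min): min(37, 22) = 22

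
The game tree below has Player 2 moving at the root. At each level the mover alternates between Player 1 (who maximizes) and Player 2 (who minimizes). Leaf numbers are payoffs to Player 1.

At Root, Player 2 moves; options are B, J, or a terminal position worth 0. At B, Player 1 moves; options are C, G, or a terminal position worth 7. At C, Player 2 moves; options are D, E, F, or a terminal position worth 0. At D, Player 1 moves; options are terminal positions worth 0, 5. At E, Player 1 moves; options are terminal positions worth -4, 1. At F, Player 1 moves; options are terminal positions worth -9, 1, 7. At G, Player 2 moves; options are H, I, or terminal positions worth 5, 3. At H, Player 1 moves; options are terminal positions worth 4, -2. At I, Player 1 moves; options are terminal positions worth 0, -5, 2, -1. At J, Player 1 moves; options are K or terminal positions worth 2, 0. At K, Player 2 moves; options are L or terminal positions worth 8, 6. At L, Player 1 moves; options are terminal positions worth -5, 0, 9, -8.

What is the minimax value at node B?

D: max(0, 5) = 5
E: max(-4, 1) = 1
F: max(-9, 1, 7) = 7
C: min(5, 1, 7, 0) = 0
H: max(4, -2) = 4
I: max(0, -5, 2, -1) = 2
G: min(4, 2, 5, 3) = 2
B: max(0, 2, 7) = 7

7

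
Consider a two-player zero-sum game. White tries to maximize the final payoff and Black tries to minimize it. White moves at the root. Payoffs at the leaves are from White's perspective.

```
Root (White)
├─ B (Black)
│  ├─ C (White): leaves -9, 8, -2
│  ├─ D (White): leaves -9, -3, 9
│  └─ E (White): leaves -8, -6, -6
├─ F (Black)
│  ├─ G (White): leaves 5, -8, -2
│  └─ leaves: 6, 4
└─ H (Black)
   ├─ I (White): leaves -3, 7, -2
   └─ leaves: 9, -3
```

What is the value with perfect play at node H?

I: max(-3, 7, -2) = 7
H: min(7, 9, -3) = -3

-3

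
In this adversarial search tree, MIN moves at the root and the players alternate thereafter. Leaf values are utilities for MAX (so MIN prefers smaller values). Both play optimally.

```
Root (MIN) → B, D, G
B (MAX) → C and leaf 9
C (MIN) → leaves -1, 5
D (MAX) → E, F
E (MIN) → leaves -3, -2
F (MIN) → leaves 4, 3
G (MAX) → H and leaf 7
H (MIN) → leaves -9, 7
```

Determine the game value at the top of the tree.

3

C (MIN): min(-1, 5) = -1
B (MAX): max(-1, 9) = 9
E (MIN): min(-3, -2) = -3
F (MIN): min(4, 3) = 3
D (MAX): max(-3, 3) = 3
H (MIN): min(-9, 7) = -9
G (MAX): max(-9, 7) = 7
Root (MIN): min(9, 3, 7) = 3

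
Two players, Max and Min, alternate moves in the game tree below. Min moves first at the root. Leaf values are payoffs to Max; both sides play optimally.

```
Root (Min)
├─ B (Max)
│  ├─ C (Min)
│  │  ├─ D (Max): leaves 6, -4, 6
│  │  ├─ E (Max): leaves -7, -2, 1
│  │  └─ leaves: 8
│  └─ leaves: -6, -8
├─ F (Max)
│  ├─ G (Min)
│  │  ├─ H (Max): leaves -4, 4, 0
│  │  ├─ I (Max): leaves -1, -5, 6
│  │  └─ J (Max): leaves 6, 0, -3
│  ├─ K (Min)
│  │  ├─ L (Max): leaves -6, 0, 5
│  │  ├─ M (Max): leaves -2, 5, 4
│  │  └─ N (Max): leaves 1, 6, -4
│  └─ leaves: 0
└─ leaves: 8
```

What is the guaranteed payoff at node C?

D: max(6, -4, 6) = 6
E: max(-7, -2, 1) = 1
C: min(6, 1, 8) = 1

1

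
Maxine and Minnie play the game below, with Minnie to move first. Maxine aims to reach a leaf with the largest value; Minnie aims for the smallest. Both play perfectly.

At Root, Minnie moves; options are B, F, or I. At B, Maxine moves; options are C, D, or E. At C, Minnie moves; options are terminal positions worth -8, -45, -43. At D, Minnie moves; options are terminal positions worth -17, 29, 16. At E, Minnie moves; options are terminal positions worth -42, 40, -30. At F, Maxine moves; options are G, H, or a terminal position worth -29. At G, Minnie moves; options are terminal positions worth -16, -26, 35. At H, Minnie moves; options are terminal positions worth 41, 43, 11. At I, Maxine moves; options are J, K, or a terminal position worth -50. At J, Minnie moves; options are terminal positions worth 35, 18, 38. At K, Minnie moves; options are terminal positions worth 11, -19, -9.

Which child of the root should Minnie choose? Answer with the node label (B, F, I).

C (Minnie): min(-8, -45, -43) = -45
D (Minnie): min(-17, 29, 16) = -17
E (Minnie): min(-42, 40, -30) = -42
B (Maxine): max(-45, -17, -42) = -17
G (Minnie): min(-16, -26, 35) = -26
H (Minnie): min(41, 43, 11) = 11
F (Maxine): max(-26, 11, -29) = 11
J (Minnie): min(35, 18, 38) = 18
K (Minnie): min(11, -19, -9) = -19
I (Maxine): max(18, -19, -50) = 18
Root (Minnie): min(-17, 11, 18) = -17
Minnie picks the child with the lowest value: B (value -17).

B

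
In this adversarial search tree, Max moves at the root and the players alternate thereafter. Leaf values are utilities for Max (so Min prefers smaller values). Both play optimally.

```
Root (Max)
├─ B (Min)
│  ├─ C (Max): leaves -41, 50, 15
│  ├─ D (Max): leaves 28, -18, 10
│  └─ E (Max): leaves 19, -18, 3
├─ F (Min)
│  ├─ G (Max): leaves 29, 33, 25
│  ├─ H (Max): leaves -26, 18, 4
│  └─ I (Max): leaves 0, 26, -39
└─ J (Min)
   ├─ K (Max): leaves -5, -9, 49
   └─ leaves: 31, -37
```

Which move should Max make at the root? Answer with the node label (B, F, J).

B

C (Max): max(-41, 50, 15) = 50
D (Max): max(28, -18, 10) = 28
E (Max): max(19, -18, 3) = 19
B (Min): min(50, 28, 19) = 19
G (Max): max(29, 33, 25) = 33
H (Max): max(-26, 18, 4) = 18
I (Max): max(0, 26, -39) = 26
F (Min): min(33, 18, 26) = 18
K (Max): max(-5, -9, 49) = 49
J (Min): min(49, 31, -37) = -37
Root (Max): max(19, 18, -37) = 19
Max picks the child with the highest value: B (value 19).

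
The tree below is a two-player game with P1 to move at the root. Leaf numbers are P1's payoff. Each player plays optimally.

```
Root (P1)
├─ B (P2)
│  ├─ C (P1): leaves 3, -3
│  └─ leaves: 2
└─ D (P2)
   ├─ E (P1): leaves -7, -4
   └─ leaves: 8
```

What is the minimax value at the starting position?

2

C (P1): max(3, -3) = 3
B (P2): min(3, 2) = 2
E (P1): max(-7, -4) = -4
D (P2): min(-4, 8) = -4
Root (P1): max(2, -4) = 2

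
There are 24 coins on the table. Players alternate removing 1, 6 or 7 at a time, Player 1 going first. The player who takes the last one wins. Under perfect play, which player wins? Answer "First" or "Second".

Second

i:   0  1  2  3  4  5  6  7  8  9 10 11 12 13 14 15 16 17 18 19 20 21 22 23 24
     L  W  L  W  L  W  W  W  W  W  W  W  L  W  L  W  L  W  W  W  W  W  W  W  L
Position 24 is L, so the second player wins.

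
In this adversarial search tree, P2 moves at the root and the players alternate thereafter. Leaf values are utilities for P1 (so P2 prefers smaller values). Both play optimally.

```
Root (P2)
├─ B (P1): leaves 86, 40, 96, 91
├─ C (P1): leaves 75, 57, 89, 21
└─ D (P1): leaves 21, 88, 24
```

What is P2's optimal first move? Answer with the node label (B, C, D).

B (P1): max(86, 40, 96, 91) = 96
C (P1): max(75, 57, 89, 21) = 89
D (P1): max(21, 88, 24) = 88
Root (P2): min(96, 89, 88) = 88
P2 picks the child with the lowest value: D (value 88).

D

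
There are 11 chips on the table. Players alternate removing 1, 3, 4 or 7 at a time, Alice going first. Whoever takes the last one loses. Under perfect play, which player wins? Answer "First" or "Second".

Compute winning (W) and losing (L) positions by backward induction:
i:   0  1  2  3  4  5  6  7  8  9 10 11
     W  L  W  L  W  W  W  W  W  L  W  L
Position 11 is L, so the second player wins.

Second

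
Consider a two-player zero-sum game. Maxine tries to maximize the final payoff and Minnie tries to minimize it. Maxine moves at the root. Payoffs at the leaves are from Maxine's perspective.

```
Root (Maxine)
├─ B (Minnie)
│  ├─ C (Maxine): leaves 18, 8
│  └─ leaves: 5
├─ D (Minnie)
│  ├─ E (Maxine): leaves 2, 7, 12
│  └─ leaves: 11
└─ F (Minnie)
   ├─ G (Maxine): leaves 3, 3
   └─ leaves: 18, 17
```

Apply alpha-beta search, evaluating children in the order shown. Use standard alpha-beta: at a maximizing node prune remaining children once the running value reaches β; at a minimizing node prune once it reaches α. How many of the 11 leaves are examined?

9

C [α=-∞,β=+∞]: v=18
B [α=-∞,β=+∞]: v=5
E [α=5,β=+∞]: v=12
D [α=5,β=+∞]: v=11
G [α=11,β=+∞]: v=3
F [α=11,β=+∞]: v=3 after child 1 ≤ α → α-cutoff, skip 2
Root [α=-∞,β=+∞]: v=11
Leaves evaluated: 9 of 11.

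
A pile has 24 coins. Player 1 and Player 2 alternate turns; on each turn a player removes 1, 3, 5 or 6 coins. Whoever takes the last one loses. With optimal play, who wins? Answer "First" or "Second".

W/L table (W = player to move can force a win):
i:   0  1  2  3  4  5  6  7  8  9 10 11 12 13 14 15 16 17 18 19 20 21 22 23 24
     W  L  W  L  W  L  W  W  W  W  W  W  L  W  L  W  L  W  W  W  W  W  W  L  W
Position 24 is W, so the first player wins.

First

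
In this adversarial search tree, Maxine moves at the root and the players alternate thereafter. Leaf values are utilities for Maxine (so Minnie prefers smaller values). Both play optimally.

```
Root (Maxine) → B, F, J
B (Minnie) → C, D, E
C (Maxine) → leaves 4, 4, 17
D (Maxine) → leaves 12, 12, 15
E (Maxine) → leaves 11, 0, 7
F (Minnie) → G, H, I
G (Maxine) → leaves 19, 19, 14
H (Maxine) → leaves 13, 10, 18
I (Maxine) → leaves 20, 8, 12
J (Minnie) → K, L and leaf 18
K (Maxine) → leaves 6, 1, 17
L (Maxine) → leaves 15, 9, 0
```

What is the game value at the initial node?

C (Maxine): max(4, 4, 17) = 17
D (Maxine): max(12, 12, 15) = 15
E (Maxine): max(11, 0, 7) = 11
B (Minnie): min(17, 15, 11) = 11
G (Maxine): max(19, 19, 14) = 19
H (Maxine): max(13, 10, 18) = 18
I (Maxine): max(20, 8, 12) = 20
F (Minnie): min(19, 18, 20) = 18
K (Maxine): max(6, 1, 17) = 17
L (Maxine): max(15, 9, 0) = 15
J (Minnie): min(17, 15, 18) = 15
Root (Maxine): max(11, 18, 15) = 18

18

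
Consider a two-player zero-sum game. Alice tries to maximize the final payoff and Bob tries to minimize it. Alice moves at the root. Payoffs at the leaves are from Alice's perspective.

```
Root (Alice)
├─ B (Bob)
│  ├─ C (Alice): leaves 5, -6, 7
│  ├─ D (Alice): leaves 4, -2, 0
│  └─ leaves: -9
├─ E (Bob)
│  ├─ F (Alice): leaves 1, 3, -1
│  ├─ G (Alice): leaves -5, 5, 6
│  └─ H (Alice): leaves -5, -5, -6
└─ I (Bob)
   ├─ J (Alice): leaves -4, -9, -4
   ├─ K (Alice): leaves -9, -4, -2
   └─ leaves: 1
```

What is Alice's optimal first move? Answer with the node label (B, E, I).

I

C (Alice): max(5, -6, 7) = 7
D (Alice): max(4, -2, 0) = 4
B (Bob): min(7, 4, -9) = -9
F (Alice): max(1, 3, -1) = 3
G (Alice): max(-5, 5, 6) = 6
H (Alice): max(-5, -5, -6) = -5
E (Bob): min(3, 6, -5) = -5
J (Alice): max(-4, -9, -4) = -4
K (Alice): max(-9, -4, -2) = -2
I (Bob): min(-4, -2, 1) = -4
Root (Alice): max(-9, -5, -4) = -4
Alice picks the child with the highest value: I (value -4).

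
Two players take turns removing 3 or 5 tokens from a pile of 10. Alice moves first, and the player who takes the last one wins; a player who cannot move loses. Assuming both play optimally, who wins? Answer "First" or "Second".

Second

W/L table (W = player to move can force a win):
i:   0  1  2  3  4  5  6  7  8  9 10
     L  L  L  W  W  W  W  W  L  L  L
Position 10 is L, so the second player wins.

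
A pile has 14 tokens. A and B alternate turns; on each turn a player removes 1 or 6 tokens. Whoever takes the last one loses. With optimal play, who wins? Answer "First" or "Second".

First

Positions where the player to move wins (W) vs loses (L):
i:   0  1  2  3  4  5  6  7  8  9 10 11 12 13 14
     W  L  W  L  W  L  W  W  L  W  L  W  L  W  W
Position 14 is W, so the first player wins.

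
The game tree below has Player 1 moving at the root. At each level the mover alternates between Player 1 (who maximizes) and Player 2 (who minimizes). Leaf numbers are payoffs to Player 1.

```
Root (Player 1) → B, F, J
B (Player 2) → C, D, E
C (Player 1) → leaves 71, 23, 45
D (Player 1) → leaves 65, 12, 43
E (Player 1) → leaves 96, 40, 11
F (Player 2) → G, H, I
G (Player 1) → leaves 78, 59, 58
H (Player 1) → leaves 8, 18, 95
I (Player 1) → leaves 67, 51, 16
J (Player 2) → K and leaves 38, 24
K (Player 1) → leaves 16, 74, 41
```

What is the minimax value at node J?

24

K: max(16, 74, 41) = 74
J: min(74, 38, 24) = 24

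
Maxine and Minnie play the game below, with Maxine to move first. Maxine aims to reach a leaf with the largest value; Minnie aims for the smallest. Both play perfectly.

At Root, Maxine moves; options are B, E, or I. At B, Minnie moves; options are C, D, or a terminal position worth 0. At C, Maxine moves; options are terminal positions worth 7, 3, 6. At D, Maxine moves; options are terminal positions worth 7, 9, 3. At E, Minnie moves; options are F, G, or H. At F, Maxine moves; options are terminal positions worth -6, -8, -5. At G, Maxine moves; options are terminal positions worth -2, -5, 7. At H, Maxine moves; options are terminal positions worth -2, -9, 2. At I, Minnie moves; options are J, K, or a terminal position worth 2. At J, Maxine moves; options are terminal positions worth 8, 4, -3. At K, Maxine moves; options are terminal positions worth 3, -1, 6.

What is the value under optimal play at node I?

2

J: max(8, 4, -3) = 8
K: max(3, -1, 6) = 6
I: min(8, 6, 2) = 2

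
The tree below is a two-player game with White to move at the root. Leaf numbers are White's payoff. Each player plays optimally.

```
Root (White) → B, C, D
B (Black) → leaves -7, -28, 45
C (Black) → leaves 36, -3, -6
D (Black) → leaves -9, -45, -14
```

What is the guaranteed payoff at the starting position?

-6

B (Black): min(-7, -28, 45) = -28
C (Black): min(36, -3, -6) = -6
D (Black): min(-9, -45, -14) = -45
Root (White): max(-28, -6, -45) = -6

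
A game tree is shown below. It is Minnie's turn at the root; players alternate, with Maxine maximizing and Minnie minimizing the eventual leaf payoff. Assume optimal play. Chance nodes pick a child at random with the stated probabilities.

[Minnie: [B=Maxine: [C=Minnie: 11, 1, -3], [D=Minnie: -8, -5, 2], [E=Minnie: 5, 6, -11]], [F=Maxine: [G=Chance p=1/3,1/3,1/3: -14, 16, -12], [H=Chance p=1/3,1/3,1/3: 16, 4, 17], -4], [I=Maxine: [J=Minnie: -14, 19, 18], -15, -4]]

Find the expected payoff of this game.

-4

C (Minnie): min(11, 1, -3) = -3
D (Minnie): min(-8, -5, 2) = -8
E (Minnie): min(5, 6, -11) = -11
B (Maxine): max(-3, -8, -11) = -3
G (Chance): 1/3·-14 + 1/3·16 + 1/3·-12 = -3.33
H (Chance): 1/3·16 + 1/3·4 + 1/3·17 = 12.33
F (Maxine): max(-3.33, 12.33, -4) = 12.33
J (Minnie): min(-14, 19, 18) = -14
I (Maxine): max(-14, -15, -4) = -4
Root (Minnie): min(-3, 12.33, -4) = -4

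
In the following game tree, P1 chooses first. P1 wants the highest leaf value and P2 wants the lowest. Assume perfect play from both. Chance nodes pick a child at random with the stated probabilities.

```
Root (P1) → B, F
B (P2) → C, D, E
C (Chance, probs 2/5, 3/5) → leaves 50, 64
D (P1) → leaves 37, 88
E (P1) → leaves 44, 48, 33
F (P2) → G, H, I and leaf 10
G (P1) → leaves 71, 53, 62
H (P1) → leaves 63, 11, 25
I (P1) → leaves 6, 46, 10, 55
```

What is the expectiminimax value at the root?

C (Chance): 2/5·50 + 3/5·64 = 58.4
D (P1): max(37, 88) = 88
E (P1): max(44, 48, 33) = 48
B (P2): min(58.4, 88, 48) = 48
G (P1): max(71, 53, 62) = 71
H (P1): max(63, 11, 25) = 63
I (P1): max(6, 46, 10, 55) = 55
F (P2): min(71, 63, 55, 10) = 10
Root (P1): max(48, 10) = 48

48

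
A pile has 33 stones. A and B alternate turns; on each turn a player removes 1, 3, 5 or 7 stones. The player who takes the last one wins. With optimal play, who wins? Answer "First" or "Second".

First

Mark each pile size as W (mover wins) or L (mover loses):
i:   0  1  2  3  4  5  6  7  8  9 10 11 12 13 14 15 16 17 18 19 20 21 22 23 24 25 26 27 28 29 30 31 32 33
     L  W  L  W  L  W  L  W  L  W  L  W  L  W  L  W  L  W  L  W  L  W  L  W  L  W  L  W  L  W  L  W  L  W
Position 33 is W, so the first player wins.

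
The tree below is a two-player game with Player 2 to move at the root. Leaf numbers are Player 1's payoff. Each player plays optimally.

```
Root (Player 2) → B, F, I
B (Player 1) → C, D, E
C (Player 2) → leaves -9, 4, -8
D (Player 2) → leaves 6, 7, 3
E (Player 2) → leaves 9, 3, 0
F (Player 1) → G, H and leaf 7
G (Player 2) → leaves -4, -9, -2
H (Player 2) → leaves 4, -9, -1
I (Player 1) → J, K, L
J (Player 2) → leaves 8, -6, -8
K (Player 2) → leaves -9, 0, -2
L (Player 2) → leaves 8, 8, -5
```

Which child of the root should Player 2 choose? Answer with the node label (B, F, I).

I

C (Player 2): min(-9, 4, -8) = -9
D (Player 2): min(6, 7, 3) = 3
E (Player 2): min(9, 3, 0) = 0
B (Player 1): max(-9, 3, 0) = 3
G (Player 2): min(-4, -9, -2) = -9
H (Player 2): min(4, -9, -1) = -9
F (Player 1): max(-9, -9, 7) = 7
J (Player 2): min(8, -6, -8) = -8
K (Player 2): min(-9, 0, -2) = -9
L (Player 2): min(8, 8, -5) = -5
I (Player 1): max(-8, -9, -5) = -5
Root (Player 2): min(3, 7, -5) = -5
Player 2 picks the child with the lowest value: I (value -5).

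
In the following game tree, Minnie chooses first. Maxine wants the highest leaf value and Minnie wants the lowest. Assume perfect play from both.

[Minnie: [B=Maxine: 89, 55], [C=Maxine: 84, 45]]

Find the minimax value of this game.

B (Maxine): max(89, 55) = 89
C (Maxine): max(84, 45) = 84
Root (Minnie): min(89, 84) = 84

84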